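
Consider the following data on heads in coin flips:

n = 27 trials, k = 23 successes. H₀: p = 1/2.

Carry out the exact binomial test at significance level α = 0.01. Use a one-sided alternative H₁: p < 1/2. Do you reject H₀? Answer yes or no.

Exact binomial: n=27, k=23, p₀=1/2=0.5000
P(X≤23) from Σ C(n,i)·p₀^i·(1−p₀)^(n−i)
p-value (one-sided, H₁ less) = 0.99998
At α=0.01: p ≥ α → fail to reject H₀

reject H₀: no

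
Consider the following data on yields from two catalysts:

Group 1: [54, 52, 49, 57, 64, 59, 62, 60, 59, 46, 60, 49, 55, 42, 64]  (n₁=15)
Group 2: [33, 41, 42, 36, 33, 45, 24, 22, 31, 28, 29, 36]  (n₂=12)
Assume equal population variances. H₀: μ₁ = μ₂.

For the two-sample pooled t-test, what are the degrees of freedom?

df = n₁ + n₂ − 2 = 15 + 12 − 2 = 25

degrees of freedom = 25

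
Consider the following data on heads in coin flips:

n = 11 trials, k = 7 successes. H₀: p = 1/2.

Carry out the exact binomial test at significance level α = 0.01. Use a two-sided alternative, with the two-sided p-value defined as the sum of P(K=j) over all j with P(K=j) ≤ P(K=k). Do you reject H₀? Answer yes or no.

reject H₀: no

Exact binomial: n=11, k=7, p₀=1/2=0.5000
P(X=j) = C(n,j)·p₀^j·(1−p₀)^(n−j); p = Σ P(X=j) over j with P(X=j) ≤ P(X=7)
p-value (two-sided) = 0.54883
At α=0.01: p ≥ α → fail to reject H₀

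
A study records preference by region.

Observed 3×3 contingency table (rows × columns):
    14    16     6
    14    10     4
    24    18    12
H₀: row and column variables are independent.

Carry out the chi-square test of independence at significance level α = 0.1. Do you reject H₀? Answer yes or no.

reject H₀: no

Row totals [36, 28, 54], col totals [52, 44, 22], n=118
χ² = (14−15.86)²/15.86 + (16−13.42)²/13.42 + (6−6.71)²/6.71 + (14−12.34)²/12.34 + (10−10.44)²/10.44 + (4−5.22)²/5.22 + (24−23.80)²/23.80 + (18−20.14)²/20.14 + (12−10.07)²/10.07 = 1.9156
df = 4
p-value (upper-tail) = 0.75128
At α=0.1: p ≥ α → fail to reject H₀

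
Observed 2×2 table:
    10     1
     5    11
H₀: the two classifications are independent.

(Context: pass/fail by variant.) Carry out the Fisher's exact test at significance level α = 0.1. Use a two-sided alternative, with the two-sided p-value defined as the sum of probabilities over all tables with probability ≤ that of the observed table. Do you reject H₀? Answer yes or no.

Margins: r₁=11, r₂=16, c₁=15, c₂=12, n=27
p_obs = C(11,10)·C(16,5)/C(27,15); sum pmf over tables with pmf ≤ p_obs
p-value (two-sided) = 0.00472
At α=0.1: p < α → reject H₀

reject H₀: yes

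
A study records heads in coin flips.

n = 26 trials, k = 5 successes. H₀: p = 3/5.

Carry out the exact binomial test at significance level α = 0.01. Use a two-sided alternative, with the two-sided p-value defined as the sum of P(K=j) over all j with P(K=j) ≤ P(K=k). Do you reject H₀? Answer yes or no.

Exact binomial: n=26, k=5, p₀=3/5=0.6000
P(X=j) = C(n,j)·p₀^j·(1−p₀)^(n−j); p = Σ P(X=j) over j with P(X=j) ≤ P(X=5)
p-value (two-sided) = 0.00003
At α=0.01: p < α → reject H₀

reject H₀: yes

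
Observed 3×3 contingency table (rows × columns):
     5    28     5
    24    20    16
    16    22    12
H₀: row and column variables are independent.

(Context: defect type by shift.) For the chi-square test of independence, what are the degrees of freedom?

degrees of freedom = 4

df = (r−1)(c−1) = (3−1)·(3−1) = 4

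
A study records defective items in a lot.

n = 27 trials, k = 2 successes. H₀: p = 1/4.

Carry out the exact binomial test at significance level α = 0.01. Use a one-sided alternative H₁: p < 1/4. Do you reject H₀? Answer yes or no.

reject H₀: no

Exact binomial: n=27, k=2, p₀=1/4=0.2500
P(X≤2) from Σ C(n,i)·p₀^i·(1−p₀)^(n−i)
p-value (one-sided, H₁ less) = 0.02074
At α=0.01: p ≥ α → fail to reject H₀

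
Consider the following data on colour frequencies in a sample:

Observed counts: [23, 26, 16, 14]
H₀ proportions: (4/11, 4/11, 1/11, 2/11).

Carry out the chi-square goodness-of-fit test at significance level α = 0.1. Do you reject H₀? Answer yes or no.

n = 79; E_i = n·p_i = [28.73, 28.73, 7.18, 14.36]
χ² = (23−28.73)²/28.73 + (26−28.73)²/28.73 + (16−7.18)²/7.18 + (14−14.36)²/14.36 = 12.2373
df = 3
p-value (upper-tail) = 0.00661
At α=0.1: p < α → reject H₀

reject H₀: yes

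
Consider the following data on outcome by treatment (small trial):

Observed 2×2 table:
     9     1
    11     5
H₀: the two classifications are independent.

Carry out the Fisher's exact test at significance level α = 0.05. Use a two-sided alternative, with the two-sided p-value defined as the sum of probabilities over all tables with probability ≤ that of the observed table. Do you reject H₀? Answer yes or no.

Margins: r₁=10, r₂=16, c₁=20, c₂=6, n=26
p_obs = C(10,9)·C(16,11)/C(26,20); sum pmf over tables with pmf ≤ p_obs
p-value (two-sided) = 0.35239
At α=0.05: p ≥ α → fail to reject H₀

reject H₀: no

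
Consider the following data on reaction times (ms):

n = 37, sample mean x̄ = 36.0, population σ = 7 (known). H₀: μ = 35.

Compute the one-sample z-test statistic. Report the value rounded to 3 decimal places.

test statistic = 0.869

SE = σ/√n = 7/√37 = 1.1508
z = (x̄−μ₀)/SE = (36.0−35)/1.1508 = 0.8690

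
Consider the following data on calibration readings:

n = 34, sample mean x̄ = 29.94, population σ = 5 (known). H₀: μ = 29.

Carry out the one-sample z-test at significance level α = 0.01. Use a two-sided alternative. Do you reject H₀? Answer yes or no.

SE = σ/√n = 5/√34 = 0.8575
z = (x̄−μ₀)/SE = (29.94−29)/0.8575 = 1.0962
p-value (two-sided) = 0.27298
At α=0.01: p ≥ α → fail to reject H₀

reject H₀: no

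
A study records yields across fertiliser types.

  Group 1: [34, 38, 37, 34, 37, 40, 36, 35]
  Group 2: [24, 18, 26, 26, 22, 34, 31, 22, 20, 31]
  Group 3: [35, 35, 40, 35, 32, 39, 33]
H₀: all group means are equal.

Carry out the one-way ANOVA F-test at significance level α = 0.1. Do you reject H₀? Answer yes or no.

reject H₀: yes

Group means [36.38, 25.40, 35.57], grand mean 31.760
SSB = Σnᵢ(x̄ᵢ−x̄)² = 676.571; SSW = ΣΣ(x−x̄ᵢ)² = 327.989
MSB = 676.571/2 = 338.2854; MSW = 327.989/22 = 14.9086
F = MSB/MSW = 22.6906
df = (2, 22)
p-value (upper-tail) = 0.00000
At α=0.1: p < α → reject H₀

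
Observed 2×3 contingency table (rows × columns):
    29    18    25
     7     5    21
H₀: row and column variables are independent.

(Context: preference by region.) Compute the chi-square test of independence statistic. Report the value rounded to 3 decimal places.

test statistic = 7.719

Row totals [72, 33], col totals [36, 23, 46], n=105
χ² = (29−24.69)²/24.69 + (18−15.77)²/15.77 + (25−31.54)²/31.54 + (7−11.31)²/11.31 + (5−7.23)²/7.23 + (21−14.46)²/14.46 = 7.7193
df = 2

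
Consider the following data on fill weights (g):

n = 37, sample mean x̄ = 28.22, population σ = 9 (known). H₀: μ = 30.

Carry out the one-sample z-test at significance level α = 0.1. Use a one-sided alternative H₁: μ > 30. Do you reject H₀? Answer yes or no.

SE = σ/√n = 9/√37 = 1.4796
z = (x̄−μ₀)/SE = (28.22−30)/1.4796 = -1.2030
p-value (one-sided, H₁ greater) = 0.88552
At α=0.1: p ≥ α → fail to reject H₀

reject H₀: no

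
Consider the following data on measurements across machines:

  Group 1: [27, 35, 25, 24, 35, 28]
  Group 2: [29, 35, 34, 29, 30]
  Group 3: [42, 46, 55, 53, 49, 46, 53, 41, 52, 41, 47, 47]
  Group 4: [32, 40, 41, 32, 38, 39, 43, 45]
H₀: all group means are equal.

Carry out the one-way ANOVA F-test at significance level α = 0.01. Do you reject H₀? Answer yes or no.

Group means [29.00, 31.40, 47.67, 38.75], grand mean 39.129
SSB = Σnᵢ(x̄ᵢ−x̄)² = 1790.117; SSW = ΣΣ(x−x̄ᵢ)² = 565.367
MSB = 1790.117/3 = 596.7057; MSW = 565.367/27 = 20.9395
F = MSB/MSW = 28.4966
df = (3, 27)
p-value (upper-tail) = 0.00000
At α=0.01: p < α → reject H₀

reject H₀: yes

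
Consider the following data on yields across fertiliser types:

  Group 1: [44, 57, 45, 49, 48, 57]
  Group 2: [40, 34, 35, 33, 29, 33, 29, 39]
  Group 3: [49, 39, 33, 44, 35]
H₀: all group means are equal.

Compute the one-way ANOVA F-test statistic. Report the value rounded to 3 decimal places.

Group means [50.00, 34.00, 40.00], grand mean 40.632
SSB = Σnᵢ(x̄ᵢ−x̄)² = 880.421; SSW = ΣΣ(x−x̄ᵢ)² = 450.000
MSB = 880.421/2 = 440.2105; MSW = 450.000/16 = 28.1250
F = MSB/MSW = 15.6519
df = (2, 16)

test statistic = 15.652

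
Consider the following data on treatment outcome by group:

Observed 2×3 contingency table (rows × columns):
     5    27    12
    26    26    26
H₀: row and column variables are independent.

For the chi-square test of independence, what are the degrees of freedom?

degrees of freedom = 2

df = (r−1)(c−1) = (2−1)·(3−1) = 2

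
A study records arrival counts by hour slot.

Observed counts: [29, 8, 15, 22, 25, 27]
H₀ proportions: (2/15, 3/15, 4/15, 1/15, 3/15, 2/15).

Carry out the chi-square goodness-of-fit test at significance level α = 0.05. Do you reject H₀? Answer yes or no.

n = 126; E_i = n·p_i = [16.80, 25.20, 33.60, 8.40, 25.20, 16.80]
χ² = (29−16.80)²/16.80 + (8−25.20)²/25.20 + (15−33.60)²/33.60 + (22−8.40)²/8.40 + (25−25.20)²/25.20 + (27−16.80)²/16.80 = 59.1091
df = 5
p-value (upper-tail) = 0.00000
At α=0.05: p < α → reject H₀

reject H₀: yes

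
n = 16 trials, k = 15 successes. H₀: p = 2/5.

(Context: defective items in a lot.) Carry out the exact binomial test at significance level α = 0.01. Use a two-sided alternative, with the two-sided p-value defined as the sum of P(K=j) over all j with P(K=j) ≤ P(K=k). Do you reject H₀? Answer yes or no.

reject H₀: yes

Exact binomial: n=16, k=15, p₀=2/5=0.4000
P(X=j) = C(n,j)·p₀^j·(1−p₀)^(n−j); p = Σ P(X=j) over j with P(X=j) ≤ P(X=15)
p-value (two-sided) = 0.00001
At α=0.01: p < α → reject H₀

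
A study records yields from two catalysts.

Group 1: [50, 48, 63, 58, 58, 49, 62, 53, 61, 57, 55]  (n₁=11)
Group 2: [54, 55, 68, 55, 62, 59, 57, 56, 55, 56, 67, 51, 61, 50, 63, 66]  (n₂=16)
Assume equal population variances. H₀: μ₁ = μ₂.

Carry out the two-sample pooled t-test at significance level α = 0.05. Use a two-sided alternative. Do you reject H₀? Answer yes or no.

x̄₁=55.818, s₁=5.269, n₁=11
x̄₂=58.438, s₂=5.525, n₂=16
s_p² = [10·5.269² + 15·5.525²]/25 = 29.4230
SE = √(s_p²·(1/11+1/16)) = 2.1246
t = (55.818−58.438)/2.1246 = -1.2329
df = 25
p-value (two-sided) = 0.22909
At α=0.05: p ≥ α → fail to reject H₀

reject H₀: no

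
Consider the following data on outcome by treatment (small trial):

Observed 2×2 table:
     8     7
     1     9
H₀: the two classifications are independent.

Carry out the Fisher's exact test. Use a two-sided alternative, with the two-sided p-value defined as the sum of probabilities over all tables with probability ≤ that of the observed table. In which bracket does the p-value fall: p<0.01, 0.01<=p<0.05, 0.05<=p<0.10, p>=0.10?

Margins: r₁=15, r₂=10, c₁=9, c₂=16, n=25
p_obs = C(15,8)·C(10,1)/C(25,9); sum pmf over tables with pmf ≤ p_obs
p-value (two-sided) = 0.04045
→ bracket: 0.01<=p<0.05

p-value bracket: 0.01<=p<0.05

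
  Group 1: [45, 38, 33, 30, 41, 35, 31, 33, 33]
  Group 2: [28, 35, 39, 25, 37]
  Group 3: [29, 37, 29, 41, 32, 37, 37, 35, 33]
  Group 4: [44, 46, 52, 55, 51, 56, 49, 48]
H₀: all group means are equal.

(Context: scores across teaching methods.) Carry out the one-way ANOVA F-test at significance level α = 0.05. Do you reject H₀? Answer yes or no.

reject H₀: yes

Group means [35.44, 32.80, 34.44, 50.12], grand mean 38.516
SSB = Σnᵢ(x̄ᵢ−x̄)² = 1475.622; SSW = ΣΣ(x−x̄ᵢ)² = 594.119
MSB = 1475.622/3 = 491.8742; MSW = 594.119/27 = 22.0044
F = MSB/MSW = 22.3534
df = (3, 27)
p-value (upper-tail) = 0.00000
At α=0.05: p < α → reject H₀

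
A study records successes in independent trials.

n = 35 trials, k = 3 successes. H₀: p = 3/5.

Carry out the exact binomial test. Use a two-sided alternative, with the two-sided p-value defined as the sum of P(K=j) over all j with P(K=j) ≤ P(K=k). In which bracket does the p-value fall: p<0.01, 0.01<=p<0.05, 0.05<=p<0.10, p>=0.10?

Exact binomial: n=35, k=3, p₀=3/5=0.6000
P(X=j) = C(n,j)·p₀^j·(1−p₀)^(n−j); p = Σ P(X=j) over j with P(X=j) ≤ P(X=3)
p-value (two-sided) = 0.00000
→ bracket: p<0.01

p-value bracket: p<0.01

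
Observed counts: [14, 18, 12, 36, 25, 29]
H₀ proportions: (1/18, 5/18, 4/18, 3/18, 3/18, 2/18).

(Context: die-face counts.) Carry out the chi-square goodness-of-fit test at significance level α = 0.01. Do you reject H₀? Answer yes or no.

n = 134; E_i = n·p_i = [7.44, 37.22, 29.78, 22.33, 22.33, 14.89]
χ² = (14−7.44)²/7.44 + (18−37.22)²/37.22 + (12−29.78)²/29.78 + (36−22.33)²/22.33 + (25−22.33)²/22.33 + (29−14.89)²/14.89 = 48.3687
df = 5
p-value (upper-tail) = 0.00000
At α=0.01: p < α → reject H₀

reject H₀: yes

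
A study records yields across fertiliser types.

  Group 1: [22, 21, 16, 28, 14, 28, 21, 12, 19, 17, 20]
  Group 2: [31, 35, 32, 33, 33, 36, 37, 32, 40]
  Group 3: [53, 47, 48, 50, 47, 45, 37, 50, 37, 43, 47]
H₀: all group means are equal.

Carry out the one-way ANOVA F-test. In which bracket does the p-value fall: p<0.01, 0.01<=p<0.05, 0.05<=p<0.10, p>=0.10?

Group means [19.82, 34.33, 45.82], grand mean 33.258
SSB = Σnᵢ(x̄ᵢ−x̄)² = 3732.663; SSW = ΣΣ(x−x̄ᵢ)² = 587.273
MSB = 3732.663/2 = 1866.3314; MSW = 587.273/28 = 20.9740
F = MSB/MSW = 88.9830
df = (2, 28)
p-value (upper-tail) = 0.00000
→ bracket: p<0.01

p-value bracket: p<0.01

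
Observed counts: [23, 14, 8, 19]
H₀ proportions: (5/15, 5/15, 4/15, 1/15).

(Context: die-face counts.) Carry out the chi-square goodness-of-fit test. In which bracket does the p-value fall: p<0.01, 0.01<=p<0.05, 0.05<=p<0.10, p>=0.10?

p-value bracket: p<0.01

n = 64; E_i = n·p_i = [21.33, 21.33, 17.07, 4.27]
χ² = (23−21.33)²/21.33 + (14−21.33)²/21.33 + (8−17.07)²/17.07 + (19−4.27)²/4.27 = 58.3438
df = 3
p-value (upper-tail) = 0.00000
→ bracket: p<0.01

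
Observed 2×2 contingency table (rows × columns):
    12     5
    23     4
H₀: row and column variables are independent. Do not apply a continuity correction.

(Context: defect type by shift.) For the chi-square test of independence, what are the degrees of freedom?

degrees of freedom = 1

df = (r−1)(c−1) = (2−1)·(2−1) = 1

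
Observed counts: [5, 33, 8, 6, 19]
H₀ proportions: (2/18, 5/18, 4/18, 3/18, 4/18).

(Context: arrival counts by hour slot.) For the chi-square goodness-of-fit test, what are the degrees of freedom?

degrees of freedom = 4

df = k − 1 = 5 − 1 = 4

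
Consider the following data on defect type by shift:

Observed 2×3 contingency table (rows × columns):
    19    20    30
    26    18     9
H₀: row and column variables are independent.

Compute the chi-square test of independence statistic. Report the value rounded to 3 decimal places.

Row totals [69, 53], col totals [45, 38, 39], n=122
χ² = (19−25.45)²/25.45 + (20−21.49)²/21.49 + (30−22.06)²/22.06 + (26−19.55)²/19.55 + (18−16.51)²/16.51 + (9−16.94)²/16.94 = 10.5856
df = 2

test statistic = 10.586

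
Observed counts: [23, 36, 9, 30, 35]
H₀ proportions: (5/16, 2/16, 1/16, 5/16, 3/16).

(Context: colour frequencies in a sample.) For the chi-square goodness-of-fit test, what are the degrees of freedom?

df = k − 1 = 5 − 1 = 4

degrees of freedom = 4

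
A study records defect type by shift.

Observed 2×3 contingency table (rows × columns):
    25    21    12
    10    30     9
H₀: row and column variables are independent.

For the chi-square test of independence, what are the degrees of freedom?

degrees of freedom = 2

df = (r−1)(c−1) = (2−1)·(3−1) = 2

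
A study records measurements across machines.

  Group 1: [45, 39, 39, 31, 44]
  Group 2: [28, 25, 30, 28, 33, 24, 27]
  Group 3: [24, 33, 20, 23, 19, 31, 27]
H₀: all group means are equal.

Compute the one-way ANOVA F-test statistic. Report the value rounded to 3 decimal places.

Group means [39.60, 27.86, 25.29], grand mean 30.000
SSB = Σnᵢ(x̄ᵢ−x̄)² = 648.514; SSW = ΣΣ(x−x̄ᵢ)² = 347.486
MSB = 648.514/2 = 324.2571; MSW = 347.486/16 = 21.7179
F = MSB/MSW = 14.9304
df = (2, 16)

test statistic = 14.930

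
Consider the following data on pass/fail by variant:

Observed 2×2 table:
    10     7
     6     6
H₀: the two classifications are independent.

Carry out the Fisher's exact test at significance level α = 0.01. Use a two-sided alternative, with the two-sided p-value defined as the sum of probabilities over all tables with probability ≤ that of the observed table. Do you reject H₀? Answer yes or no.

Margins: r₁=17, r₂=12, c₁=16, c₂=13, n=29
p_obs = C(17,10)·C(12,6)/C(29,16); sum pmf over tables with pmf ≤ p_obs
p-value (two-sided) = 0.71629
At α=0.01: p ≥ α → fail to reject H₀

reject H₀: no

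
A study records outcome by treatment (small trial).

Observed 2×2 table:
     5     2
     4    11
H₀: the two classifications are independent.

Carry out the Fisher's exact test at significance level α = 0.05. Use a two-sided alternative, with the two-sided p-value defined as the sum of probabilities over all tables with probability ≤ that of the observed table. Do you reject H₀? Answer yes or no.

Margins: r₁=7, r₂=15, c₁=9, c₂=13, n=22
p_obs = C(7,5)·C(15,4)/C(22,9); sum pmf over tables with pmf ≤ p_obs
p-value (two-sided) = 0.07430
At α=0.05: p ≥ α → fail to reject H₀

reject H₀: no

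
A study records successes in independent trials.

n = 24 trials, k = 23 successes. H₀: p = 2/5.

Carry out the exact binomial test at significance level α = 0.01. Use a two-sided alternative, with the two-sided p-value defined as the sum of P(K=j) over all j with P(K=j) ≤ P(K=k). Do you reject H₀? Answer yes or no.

Exact binomial: n=24, k=23, p₀=2/5=0.4000
P(X=j) = C(n,j)·p₀^j·(1−p₀)^(n−j); p = Σ P(X=j) over j with P(X=j) ≤ P(X=23)
p-value (two-sided) = 0.00000
At α=0.01: p < α → reject H₀

reject H₀: yes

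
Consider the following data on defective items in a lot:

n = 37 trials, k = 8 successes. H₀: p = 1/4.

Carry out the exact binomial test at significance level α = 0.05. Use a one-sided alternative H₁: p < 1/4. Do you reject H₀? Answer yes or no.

Exact binomial: n=37, k=8, p₀=1/4=0.2500
P(X≤8) from Σ C(n,i)·p₀^i·(1−p₀)^(n−i)
p-value (one-sided, H₁ less) = 0.39965
At α=0.05: p ≥ α → fail to reject H₀

reject H₀: no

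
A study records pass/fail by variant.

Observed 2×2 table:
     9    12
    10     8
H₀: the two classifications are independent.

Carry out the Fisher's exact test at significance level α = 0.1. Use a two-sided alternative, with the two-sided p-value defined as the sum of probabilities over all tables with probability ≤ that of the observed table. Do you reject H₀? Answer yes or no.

Margins: r₁=21, r₂=18, c₁=19, c₂=20, n=39
p_obs = C(21,9)·C(18,10)/C(39,19); sum pmf over tables with pmf ≤ p_obs
p-value (two-sided) = 0.52725
At α=0.1: p ≥ α → fail to reject H₀

reject H₀: no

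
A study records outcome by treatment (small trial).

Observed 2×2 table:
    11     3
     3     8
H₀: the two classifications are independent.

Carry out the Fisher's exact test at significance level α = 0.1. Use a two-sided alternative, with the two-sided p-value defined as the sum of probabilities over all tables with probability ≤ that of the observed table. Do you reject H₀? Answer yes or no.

Margins: r₁=14, r₂=11, c₁=14, c₂=11, n=25
p_obs = C(14,11)·C(11,3)/C(25,14); sum pmf over tables with pmf ≤ p_obs
p-value (two-sided) = 0.01718
At α=0.1: p < α → reject H₀

reject H₀: yes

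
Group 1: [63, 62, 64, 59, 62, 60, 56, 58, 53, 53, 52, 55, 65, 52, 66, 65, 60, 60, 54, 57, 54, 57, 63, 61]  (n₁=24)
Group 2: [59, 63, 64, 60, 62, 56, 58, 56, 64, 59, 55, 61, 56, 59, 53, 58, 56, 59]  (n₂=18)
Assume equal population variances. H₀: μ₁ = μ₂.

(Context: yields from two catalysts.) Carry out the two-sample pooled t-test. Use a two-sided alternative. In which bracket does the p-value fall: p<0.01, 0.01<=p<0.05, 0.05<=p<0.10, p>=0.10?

p-value bracket: p>=0.10

x̄₁=58.792, s₁=4.452, n₁=24
x̄₂=58.778, s₂=3.154, n₂=18
s_p² = [23·4.452² + 17·3.154²]/40 = 15.6267
SE = √(s_p²·(1/24+1/18)) = 1.2326
t = (58.792−58.778)/1.2326 = 0.0113
df = 40
p-value (two-sided) = 0.99107
→ bracket: p>=0.10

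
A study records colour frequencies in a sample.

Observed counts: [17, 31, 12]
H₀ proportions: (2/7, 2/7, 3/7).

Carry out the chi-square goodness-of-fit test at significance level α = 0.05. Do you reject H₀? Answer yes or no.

n = 60; E_i = n·p_i = [17.14, 17.14, 25.71]
χ² = (17−17.14)²/17.14 + (31−17.14)²/17.14 + (12−25.71)²/25.71 = 18.5167
df = 2
p-value (upper-tail) = 0.00010
At α=0.05: p < α → reject H₀

reject H₀: yes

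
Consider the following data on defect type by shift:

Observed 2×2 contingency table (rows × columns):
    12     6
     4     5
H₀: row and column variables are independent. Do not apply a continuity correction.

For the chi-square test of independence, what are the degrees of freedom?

degrees of freedom = 1

df = (r−1)(c−1) = (2−1)·(2−1) = 1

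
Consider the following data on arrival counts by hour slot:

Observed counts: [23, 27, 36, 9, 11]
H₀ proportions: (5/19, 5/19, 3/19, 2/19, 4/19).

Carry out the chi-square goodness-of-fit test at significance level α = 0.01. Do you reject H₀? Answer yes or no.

reject H₀: yes

n = 106; E_i = n·p_i = [27.89, 27.89, 16.74, 11.16, 22.32]
χ² = (23−27.89)²/27.89 + (27−27.89)²/27.89 + (36−16.74)²/16.74 + (9−11.16)²/11.16 + (11−22.32)²/22.32 = 29.2137
df = 4
p-value (upper-tail) = 0.00001
At α=0.01: p < α → reject H₀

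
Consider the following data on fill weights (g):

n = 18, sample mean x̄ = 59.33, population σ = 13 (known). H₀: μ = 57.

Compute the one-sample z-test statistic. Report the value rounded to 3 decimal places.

SE = σ/√n = 13/√18 = 3.0641
z = (x̄−μ₀)/SE = (59.33−57)/3.0641 = 0.7604

test statistic = 0.760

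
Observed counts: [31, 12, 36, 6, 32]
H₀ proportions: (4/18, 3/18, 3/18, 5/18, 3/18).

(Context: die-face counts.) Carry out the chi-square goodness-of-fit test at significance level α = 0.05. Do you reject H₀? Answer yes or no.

n = 117; E_i = n·p_i = [26.00, 19.50, 19.50, 32.50, 19.50]
χ² = (31−26.00)²/26.00 + (12−19.50)²/19.50 + (36−19.50)²/19.50 + (6−32.50)²/32.50 + (32−19.50)²/19.50 = 47.4282
df = 4
p-value (upper-tail) = 0.00000
At α=0.05: p < α → reject H₀

reject H₀: yes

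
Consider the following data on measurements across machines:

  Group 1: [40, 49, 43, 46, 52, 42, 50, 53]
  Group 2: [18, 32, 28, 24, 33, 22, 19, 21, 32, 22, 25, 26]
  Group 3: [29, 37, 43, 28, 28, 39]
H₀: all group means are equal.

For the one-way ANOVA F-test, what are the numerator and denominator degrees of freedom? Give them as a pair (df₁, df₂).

degrees of freedom = [2, 23]

k = 3 groups, N = 26 total
df = (k−1, N−k) = (3−1, 26−3) = (2, 23)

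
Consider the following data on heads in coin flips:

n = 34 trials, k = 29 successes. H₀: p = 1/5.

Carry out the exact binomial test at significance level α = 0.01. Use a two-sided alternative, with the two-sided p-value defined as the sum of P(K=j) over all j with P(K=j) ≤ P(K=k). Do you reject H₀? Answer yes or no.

reject H₀: yes

Exact binomial: n=34, k=29, p₀=1/5=0.2000
P(X=j) = C(n,j)·p₀^j·(1−p₀)^(n−j); p = Σ P(X=j) over j with P(X=j) ≤ P(X=29)
p-value (two-sided) = 0.00000
At α=0.01: p < α → reject H₀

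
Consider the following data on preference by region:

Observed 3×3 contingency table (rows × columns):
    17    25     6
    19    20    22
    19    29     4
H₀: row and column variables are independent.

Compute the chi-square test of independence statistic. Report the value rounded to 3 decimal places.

Row totals [48, 61, 52], col totals [55, 74, 32], n=161
χ² = (17−16.40)²/16.40 + (25−22.06)²/22.06 + (6−9.54)²/9.54 + (19−20.84)²/20.84 + (20−28.04)²/28.04 + (22−12.12)²/12.12 + (19−17.76)²/17.76 + (29−23.90)²/23.90 + (4−10.34)²/10.34 = 17.2951
df = 4

test statistic = 17.295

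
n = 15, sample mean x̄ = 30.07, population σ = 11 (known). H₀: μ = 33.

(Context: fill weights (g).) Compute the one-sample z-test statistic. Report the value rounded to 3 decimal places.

test statistic = -1.032

SE = σ/√n = 11/√15 = 2.8402
z = (x̄−μ₀)/SE = (30.07−33)/2.8402 = -1.0316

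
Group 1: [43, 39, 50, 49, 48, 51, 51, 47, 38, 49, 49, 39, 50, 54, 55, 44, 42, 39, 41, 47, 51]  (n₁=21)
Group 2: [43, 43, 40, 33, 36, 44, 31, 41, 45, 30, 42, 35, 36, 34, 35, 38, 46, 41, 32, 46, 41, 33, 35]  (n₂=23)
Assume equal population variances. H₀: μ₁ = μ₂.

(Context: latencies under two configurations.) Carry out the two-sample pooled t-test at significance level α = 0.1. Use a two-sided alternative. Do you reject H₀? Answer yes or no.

reject H₀: yes

x̄₁=46.476, s₁=5.221, n₁=21
x̄₂=38.261, s₂=5.038, n₂=23
s_p² = [20·5.221² + 22·5.038²]/42 = 26.2779
SE = √(s_p²·(1/21+1/23)) = 1.5472
t = (46.476−38.261)/1.5472 = 5.3098
df = 42
p-value (two-sided) = 0.00000
At α=0.1: p < α → reject H₀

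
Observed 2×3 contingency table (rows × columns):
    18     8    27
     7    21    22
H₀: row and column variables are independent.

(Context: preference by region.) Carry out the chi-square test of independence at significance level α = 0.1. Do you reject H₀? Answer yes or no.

Row totals [53, 50], col totals [25, 29, 49], n=103
χ² = (18−12.86)²/12.86 + (8−14.92)²/14.92 + (27−25.21)²/25.21 + (7−12.14)²/12.14 + (21−14.08)²/14.08 + (22−23.79)²/23.79 = 11.0998
df = 2
p-value (upper-tail) = 0.00389
At α=0.1: p < α → reject H₀

reject H₀: yes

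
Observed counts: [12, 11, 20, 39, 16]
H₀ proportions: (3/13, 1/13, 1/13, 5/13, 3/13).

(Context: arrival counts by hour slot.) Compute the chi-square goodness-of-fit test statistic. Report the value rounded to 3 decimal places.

n = 98; E_i = n·p_i = [22.62, 7.54, 7.54, 37.69, 22.62]
χ² = (12−22.62)²/22.62 + (11−7.54)²/7.54 + (20−7.54)²/7.54 + (39−37.69)²/37.69 + (16−22.62)²/22.62 = 29.1524
df = 4

test statistic = 29.152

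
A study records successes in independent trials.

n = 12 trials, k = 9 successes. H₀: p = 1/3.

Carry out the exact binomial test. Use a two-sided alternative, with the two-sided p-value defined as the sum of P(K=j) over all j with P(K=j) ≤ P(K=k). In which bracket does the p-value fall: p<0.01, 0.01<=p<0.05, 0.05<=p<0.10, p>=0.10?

Exact binomial: n=12, k=9, p₀=1/3=0.3333
P(X=j) = C(n,j)·p₀^j·(1−p₀)^(n−j); p = Σ P(X=j) over j with P(X=j) ≤ P(X=9)
p-value (two-sided) = 0.00386
→ bracket: p<0.01

p-value bracket: p<0.01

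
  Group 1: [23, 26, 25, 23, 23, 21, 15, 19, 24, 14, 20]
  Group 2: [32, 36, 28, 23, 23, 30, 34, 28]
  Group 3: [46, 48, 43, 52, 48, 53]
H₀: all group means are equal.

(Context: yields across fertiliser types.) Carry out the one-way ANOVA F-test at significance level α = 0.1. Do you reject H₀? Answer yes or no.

Group means [21.18, 29.25, 48.33], grand mean 30.280
SSB = Σnᵢ(x̄ᵢ−x̄)² = 2874.570; SSW = ΣΣ(x−x̄ᵢ)² = 378.470
MSB = 2874.570/2 = 1437.2852; MSW = 378.470/22 = 17.2032
F = MSB/MSW = 83.5477
df = (2, 22)
p-value (upper-tail) = 0.00000
At α=0.1: p < α → reject H₀

reject H₀: yes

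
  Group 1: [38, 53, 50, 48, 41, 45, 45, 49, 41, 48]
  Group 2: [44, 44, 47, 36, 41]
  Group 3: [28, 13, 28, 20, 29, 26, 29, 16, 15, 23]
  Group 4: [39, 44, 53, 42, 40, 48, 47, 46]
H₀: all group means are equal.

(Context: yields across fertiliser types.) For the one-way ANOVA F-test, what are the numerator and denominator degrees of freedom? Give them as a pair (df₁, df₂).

k = 4 groups, N = 33 total
df = (k−1, N−k) = (4−1, 33−4) = (3, 29)

degrees of freedom = [3, 29]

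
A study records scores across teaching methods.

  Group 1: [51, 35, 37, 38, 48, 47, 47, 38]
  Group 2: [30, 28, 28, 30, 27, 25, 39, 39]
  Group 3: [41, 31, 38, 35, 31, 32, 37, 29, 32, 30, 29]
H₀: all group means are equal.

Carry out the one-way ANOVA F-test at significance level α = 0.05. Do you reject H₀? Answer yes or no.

Group means [42.62, 30.75, 33.18], grand mean 35.259
SSB = Σnᵢ(x̄ᵢ−x̄)² = 644.174; SSW = ΣΣ(x−x̄ᵢ)² = 629.011
MSB = 644.174/2 = 322.0869; MSW = 629.011/24 = 26.2088
F = MSB/MSW = 12.2893
df = (2, 24)
p-value (upper-tail) = 0.00021
At α=0.05: p < α → reject H₀

reject H₀: yes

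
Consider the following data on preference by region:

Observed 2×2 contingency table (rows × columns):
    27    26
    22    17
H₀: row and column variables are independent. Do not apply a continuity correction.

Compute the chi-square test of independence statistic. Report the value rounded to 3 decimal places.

test statistic = 0.270

Row totals [53, 39], col totals [49, 43], n=92
χ² = (27−28.23)²/28.23 + (26−24.77)²/24.77 + (22−20.77)²/20.77 + (17−18.23)²/18.23 = 0.2697
df = 1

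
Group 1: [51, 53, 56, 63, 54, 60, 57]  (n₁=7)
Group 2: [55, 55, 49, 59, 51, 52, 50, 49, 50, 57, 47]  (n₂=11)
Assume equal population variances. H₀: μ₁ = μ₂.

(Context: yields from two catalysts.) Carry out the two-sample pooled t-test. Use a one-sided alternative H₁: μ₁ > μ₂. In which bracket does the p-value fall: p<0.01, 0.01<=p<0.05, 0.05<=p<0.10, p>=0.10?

x̄₁=56.286, s₁=4.152, n₁=7
x̄₂=52.182, s₂=3.790, n₂=11
s_p² = [6·4.152² + 10·3.790²]/16 = 15.4416
SE = √(s_p²·(1/7+1/11)) = 1.8999
t = (56.286−52.182)/1.8999 = 2.1600
df = 16
p-value (one-sided, H₁ greater) = 0.02314
→ bracket: 0.01<=p<0.05

p-value bracket: 0.01<=p<0.05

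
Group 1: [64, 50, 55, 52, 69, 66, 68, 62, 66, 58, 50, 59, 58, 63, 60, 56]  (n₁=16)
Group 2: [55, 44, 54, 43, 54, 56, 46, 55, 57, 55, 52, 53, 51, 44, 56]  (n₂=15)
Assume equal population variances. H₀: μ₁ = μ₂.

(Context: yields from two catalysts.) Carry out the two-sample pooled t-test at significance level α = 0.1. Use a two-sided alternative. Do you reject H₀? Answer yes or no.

x̄₁=59.750, s₁=6.105, n₁=16
x̄₂=51.667, s₂=4.909, n₂=15
s_p² = [15·6.105² + 14·4.909²]/29 = 30.9080
SE = √(s_p²·(1/16+1/15)) = 1.9981
t = (59.750−51.667)/1.9981 = 4.0456
df = 29
p-value (two-sided) = 0.00035
At α=0.1: p < α → reject H₀

reject H₀: yes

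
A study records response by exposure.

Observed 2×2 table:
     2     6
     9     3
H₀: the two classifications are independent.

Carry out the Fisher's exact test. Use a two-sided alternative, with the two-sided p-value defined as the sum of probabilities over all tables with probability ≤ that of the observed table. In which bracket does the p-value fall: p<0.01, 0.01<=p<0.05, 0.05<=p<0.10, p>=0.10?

p-value bracket: 0.05<=p<0.10

Margins: r₁=8, r₂=12, c₁=11, c₂=9, n=20
p_obs = C(8,2)·C(12,9)/C(20,11); sum pmf over tables with pmf ≤ p_obs
p-value (two-sided) = 0.06478
→ bracket: 0.05<=p<0.10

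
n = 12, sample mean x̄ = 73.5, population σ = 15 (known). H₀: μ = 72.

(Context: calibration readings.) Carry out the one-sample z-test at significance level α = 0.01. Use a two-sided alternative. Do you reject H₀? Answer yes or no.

SE = σ/√n = 15/√12 = 4.3301
z = (x̄−μ₀)/SE = (73.5−72)/4.3301 = 0.3464
p-value (two-sided) = 0.72903
At α=0.01: p ≥ α → fail to reject H₀

reject H₀: no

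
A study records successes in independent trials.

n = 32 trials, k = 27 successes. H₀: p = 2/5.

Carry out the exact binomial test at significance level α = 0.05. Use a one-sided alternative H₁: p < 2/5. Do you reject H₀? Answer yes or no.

Exact binomial: n=32, k=27, p₀=2/5=0.4000
P(X≤27) from Σ C(n,i)·p₀^i·(1−p₀)^(n−i)
p-value (one-sided, H₁ less) = 1.00000
At α=0.05: p ≥ α → fail to reject H₀

reject H₀: no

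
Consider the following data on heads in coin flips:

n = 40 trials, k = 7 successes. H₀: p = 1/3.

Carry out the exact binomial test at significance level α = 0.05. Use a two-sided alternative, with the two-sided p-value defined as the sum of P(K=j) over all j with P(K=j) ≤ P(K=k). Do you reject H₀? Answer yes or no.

Exact binomial: n=40, k=7, p₀=1/3=0.3333
P(X=j) = C(n,j)·p₀^j·(1−p₀)^(n−j); p = Σ P(X=j) over j with P(X=j) ≤ P(X=7)
p-value (two-sided) = 0.04254
At α=0.05: p < α → reject H₀

reject H₀: yes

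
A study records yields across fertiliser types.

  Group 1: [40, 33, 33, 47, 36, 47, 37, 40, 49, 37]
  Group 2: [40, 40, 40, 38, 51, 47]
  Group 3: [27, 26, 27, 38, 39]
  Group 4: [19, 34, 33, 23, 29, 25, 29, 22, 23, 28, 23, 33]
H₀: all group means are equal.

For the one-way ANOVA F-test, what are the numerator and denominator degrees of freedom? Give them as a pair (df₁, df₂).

k = 4 groups, N = 33 total
df = (k−1, N−k) = (4−1, 33−4) = (3, 29)

degrees of freedom = [3, 29]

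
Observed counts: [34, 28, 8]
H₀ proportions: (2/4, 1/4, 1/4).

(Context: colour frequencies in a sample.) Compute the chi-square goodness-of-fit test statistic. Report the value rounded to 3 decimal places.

test statistic = 11.486

n = 70; E_i = n·p_i = [35.00, 17.50, 17.50]
χ² = (34−35.00)²/35.00 + (28−17.50)²/17.50 + (8−17.50)²/17.50 = 11.4857
df = 2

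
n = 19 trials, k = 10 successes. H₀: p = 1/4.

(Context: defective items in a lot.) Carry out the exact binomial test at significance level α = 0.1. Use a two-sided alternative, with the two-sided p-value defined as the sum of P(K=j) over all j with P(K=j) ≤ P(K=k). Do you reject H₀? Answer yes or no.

reject H₀: yes

Exact binomial: n=19, k=10, p₀=1/4=0.2500
P(X=j) = C(n,j)·p₀^j·(1−p₀)^(n−j); p = Σ P(X=j) over j with P(X=j) ≤ P(X=10)
p-value (two-sided) = 0.01313
At α=0.1: p < α → reject H₀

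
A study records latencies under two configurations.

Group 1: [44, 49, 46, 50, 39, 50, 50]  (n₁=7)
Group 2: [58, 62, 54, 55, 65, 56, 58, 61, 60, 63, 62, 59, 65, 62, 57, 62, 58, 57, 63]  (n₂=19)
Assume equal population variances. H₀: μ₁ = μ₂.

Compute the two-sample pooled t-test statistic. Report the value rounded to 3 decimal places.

test statistic = -8.343

x̄₁=46.857, s₁=4.180, n₁=7
x̄₂=59.842, s₂=3.270, n₂=19
s_p² = [6·4.180² + 18·3.270²]/24 = 12.3910
SE = √(s_p²·(1/7+1/19)) = 1.5564
t = (46.857−59.842)/1.5564 = -8.3431
df = 24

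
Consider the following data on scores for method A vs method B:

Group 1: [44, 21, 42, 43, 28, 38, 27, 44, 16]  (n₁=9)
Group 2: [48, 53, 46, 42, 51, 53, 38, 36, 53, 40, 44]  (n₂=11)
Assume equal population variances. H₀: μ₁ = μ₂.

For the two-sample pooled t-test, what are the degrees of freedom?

df = n₁ + n₂ − 2 = 9 + 11 − 2 = 18

degrees of freedom = 18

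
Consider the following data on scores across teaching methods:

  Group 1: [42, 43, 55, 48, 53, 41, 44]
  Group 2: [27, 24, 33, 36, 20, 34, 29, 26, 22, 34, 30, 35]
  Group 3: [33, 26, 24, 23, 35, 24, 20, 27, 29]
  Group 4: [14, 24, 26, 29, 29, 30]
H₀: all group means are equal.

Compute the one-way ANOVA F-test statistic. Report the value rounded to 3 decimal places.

Group means [46.57, 29.17, 26.78, 25.33], grand mean 31.441
SSB = Σnᵢ(x̄ᵢ−x̄)² = 2084.113; SSW = ΣΣ(x−x̄ᵢ)² = 872.270
MSB = 2084.113/3 = 694.7042; MSW = 872.270/30 = 29.0757
F = MSB/MSW = 23.8930
df = (3, 30)

test statistic = 23.893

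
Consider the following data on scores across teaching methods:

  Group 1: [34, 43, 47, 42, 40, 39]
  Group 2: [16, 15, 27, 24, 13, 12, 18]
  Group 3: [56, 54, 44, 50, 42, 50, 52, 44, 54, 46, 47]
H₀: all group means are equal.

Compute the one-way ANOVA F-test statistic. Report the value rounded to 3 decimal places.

test statistic = 87.256

Group means [40.83, 17.86, 49.00], grand mean 37.875
SSB = Σnᵢ(x̄ᵢ−x̄)² = 4218.935; SSW = ΣΣ(x−x̄ᵢ)² = 507.690
MSB = 4218.935/2 = 2109.4673; MSW = 507.690/21 = 24.1757
F = MSB/MSW = 87.2556
df = (2, 21)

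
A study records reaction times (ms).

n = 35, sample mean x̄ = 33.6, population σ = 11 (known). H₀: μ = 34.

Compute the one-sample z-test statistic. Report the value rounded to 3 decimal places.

SE = σ/√n = 11/√35 = 1.8593
z = (x̄−μ₀)/SE = (33.6−34)/1.8593 = -0.2151

test statistic = -0.215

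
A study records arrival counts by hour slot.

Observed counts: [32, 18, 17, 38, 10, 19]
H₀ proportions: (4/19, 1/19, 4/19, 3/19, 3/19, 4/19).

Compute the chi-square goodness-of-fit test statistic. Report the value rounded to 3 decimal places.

test statistic = 44.255

n = 134; E_i = n·p_i = [28.21, 7.05, 28.21, 21.16, 21.16, 28.21]
χ² = (32−28.21)²/28.21 + (18−7.05)²/7.05 + (17−28.21)²/28.21 + (38−21.16)²/21.16 + (10−21.16)²/21.16 + (19−28.21)²/28.21 = 44.2550
df = 5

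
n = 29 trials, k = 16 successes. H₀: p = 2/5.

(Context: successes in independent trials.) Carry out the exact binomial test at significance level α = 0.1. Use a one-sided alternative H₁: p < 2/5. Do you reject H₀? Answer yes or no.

Exact binomial: n=29, k=16, p₀=2/5=0.4000
P(X≤16) from Σ C(n,i)·p₀^i·(1−p₀)^(n−i)
p-value (one-sided, H₁ less) = 0.96712
At α=0.1: p ≥ α → fail to reject H₀

reject H₀: no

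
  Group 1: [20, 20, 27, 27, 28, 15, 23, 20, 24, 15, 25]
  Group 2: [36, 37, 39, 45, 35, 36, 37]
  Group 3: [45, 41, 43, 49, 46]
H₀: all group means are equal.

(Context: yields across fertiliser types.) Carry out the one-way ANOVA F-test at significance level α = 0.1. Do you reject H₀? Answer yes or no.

Group means [22.18, 37.86, 44.80], grand mean 31.870
SSB = Σnᵢ(x̄ᵢ−x̄)² = 2119.315; SSW = ΣΣ(x−x̄ᵢ)² = 315.294
MSB = 2119.315/2 = 1059.6576; MSW = 315.294/20 = 15.7647
F = MSB/MSW = 67.2172
df = (2, 20)
p-value (upper-tail) = 0.00000
At α=0.1: p < α → reject H₀

reject H₀: yes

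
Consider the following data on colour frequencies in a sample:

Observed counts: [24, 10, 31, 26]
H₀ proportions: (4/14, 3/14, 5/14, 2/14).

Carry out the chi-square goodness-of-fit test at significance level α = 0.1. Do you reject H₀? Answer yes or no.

n = 91; E_i = n·p_i = [26.00, 19.50, 32.50, 13.00]
χ² = (24−26.00)²/26.00 + (10−19.50)²/19.50 + (31−32.50)²/32.50 + (26−13.00)²/13.00 = 17.8513
df = 3
p-value (upper-tail) = 0.00047
At α=0.1: p < α → reject H₀

reject H₀: yes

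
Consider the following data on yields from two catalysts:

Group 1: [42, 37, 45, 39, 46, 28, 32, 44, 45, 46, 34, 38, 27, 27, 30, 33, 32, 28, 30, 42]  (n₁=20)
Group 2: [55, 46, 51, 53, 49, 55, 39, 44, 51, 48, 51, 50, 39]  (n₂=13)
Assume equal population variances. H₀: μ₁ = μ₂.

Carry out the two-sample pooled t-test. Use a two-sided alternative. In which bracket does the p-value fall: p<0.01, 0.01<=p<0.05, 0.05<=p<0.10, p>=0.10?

x̄₁=36.250, s₁=6.950, n₁=20
x̄₂=48.538, s₂=5.270, n₂=13
s_p² = [19·6.950² + 12·5.270²]/31 = 40.3542
SE = √(s_p²·(1/20+1/13)) = 2.2632
t = (36.250−48.538)/2.2632 = -5.4298
df = 31
p-value (two-sided) = 0.00001
→ bracket: p<0.01

p-value bracket: p<0.01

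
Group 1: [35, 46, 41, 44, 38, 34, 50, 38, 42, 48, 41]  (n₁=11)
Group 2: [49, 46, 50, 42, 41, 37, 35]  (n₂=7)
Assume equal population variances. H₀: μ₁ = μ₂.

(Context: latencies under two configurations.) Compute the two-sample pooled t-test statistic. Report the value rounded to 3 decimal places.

test statistic = -0.504

x̄₁=41.545, s₁=5.145, n₁=11
x̄₂=42.857, s₂=5.757, n₂=7
s_p² = [10·5.145² + 6·5.757²]/16 = 28.9740
SE = √(s_p²·(1/11+1/7)) = 2.6025
t = (41.545−42.857)/2.6025 = -0.5040
df = 16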